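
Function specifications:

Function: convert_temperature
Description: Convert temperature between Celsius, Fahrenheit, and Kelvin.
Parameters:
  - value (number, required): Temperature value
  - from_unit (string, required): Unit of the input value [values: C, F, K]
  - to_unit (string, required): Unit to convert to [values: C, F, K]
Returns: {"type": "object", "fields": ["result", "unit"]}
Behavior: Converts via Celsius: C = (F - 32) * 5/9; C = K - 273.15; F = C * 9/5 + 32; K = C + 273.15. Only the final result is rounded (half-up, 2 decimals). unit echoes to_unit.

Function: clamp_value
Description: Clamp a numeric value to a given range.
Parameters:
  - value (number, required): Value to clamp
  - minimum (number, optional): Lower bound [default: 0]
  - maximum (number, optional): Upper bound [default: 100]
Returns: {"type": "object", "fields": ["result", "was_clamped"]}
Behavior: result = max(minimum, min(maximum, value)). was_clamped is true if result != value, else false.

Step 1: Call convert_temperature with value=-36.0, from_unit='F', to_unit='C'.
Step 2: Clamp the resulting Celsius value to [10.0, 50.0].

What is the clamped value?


Step 1: convert_temperature(value=-36.0, from_unit=F, to_unit=C)
  To C: (-36 - 32) * 5/9 = -37.777778
  Target is C: -37.777778
  Round to 2 decimals: -37.78
  -> result = -37.78 C
Step 2: clamp_value(value=-37.78, minimum=10.0, maximum=50.0)
  result = max(10.0, min(50.0, -37.78)) = max(10.0, -37.78) = 10.0
  was_clamped = (10.0 != -37.78) = true
  -> result = 10.0
10.0


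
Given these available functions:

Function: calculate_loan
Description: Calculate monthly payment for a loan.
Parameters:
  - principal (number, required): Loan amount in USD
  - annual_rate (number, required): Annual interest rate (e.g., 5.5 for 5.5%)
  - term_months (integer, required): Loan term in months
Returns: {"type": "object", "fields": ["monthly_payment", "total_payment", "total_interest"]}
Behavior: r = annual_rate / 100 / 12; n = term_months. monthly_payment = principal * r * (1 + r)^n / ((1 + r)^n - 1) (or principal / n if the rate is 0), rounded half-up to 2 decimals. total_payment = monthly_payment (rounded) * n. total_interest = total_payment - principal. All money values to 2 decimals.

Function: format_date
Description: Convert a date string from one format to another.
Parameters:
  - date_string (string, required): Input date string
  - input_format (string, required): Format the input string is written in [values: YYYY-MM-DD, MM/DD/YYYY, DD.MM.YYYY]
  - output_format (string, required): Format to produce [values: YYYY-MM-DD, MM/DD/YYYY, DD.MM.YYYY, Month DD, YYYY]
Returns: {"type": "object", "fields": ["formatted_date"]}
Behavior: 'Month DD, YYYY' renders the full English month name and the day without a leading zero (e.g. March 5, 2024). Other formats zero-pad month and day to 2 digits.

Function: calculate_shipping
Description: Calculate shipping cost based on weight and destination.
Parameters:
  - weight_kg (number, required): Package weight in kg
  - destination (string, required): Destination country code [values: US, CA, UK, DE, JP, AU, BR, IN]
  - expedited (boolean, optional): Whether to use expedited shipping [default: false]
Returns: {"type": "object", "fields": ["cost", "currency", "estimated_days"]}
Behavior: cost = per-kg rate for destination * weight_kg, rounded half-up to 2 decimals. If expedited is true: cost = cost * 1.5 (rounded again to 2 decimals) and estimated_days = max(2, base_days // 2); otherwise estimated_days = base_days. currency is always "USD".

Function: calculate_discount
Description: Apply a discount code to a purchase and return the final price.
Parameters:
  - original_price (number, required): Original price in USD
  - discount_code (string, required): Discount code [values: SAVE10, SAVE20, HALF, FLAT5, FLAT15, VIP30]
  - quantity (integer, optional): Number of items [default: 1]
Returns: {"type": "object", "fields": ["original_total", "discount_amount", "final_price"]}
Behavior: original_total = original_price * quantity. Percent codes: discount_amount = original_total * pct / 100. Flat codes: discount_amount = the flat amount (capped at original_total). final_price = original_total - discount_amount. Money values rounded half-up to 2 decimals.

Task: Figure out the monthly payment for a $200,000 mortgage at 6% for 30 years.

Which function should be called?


The task needs a function whose description is: Calculate monthly payment for a loan.
calculate_loan


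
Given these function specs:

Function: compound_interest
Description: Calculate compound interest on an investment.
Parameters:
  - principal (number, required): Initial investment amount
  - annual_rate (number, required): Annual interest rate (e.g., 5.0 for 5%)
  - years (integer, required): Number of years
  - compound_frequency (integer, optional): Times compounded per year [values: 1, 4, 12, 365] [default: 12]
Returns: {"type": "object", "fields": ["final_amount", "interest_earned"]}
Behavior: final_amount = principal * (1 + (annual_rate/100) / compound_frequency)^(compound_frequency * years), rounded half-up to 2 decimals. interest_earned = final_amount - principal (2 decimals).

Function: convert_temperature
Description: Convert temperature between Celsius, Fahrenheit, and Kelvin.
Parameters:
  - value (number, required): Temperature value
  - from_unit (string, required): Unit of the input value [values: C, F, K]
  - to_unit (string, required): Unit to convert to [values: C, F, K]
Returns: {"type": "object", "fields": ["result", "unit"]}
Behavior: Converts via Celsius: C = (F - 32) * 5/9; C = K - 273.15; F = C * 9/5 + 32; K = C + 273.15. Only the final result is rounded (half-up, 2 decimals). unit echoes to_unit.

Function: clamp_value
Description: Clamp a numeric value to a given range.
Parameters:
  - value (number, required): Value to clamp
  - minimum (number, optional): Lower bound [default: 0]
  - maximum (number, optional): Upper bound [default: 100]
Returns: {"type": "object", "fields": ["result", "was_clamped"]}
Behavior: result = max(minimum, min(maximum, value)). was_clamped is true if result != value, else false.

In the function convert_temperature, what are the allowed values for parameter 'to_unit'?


The convert_temperature spec declares:
  - to_unit (string, required): Unit to convert to [values: C, F, K]
Allowed values:
C, F, K


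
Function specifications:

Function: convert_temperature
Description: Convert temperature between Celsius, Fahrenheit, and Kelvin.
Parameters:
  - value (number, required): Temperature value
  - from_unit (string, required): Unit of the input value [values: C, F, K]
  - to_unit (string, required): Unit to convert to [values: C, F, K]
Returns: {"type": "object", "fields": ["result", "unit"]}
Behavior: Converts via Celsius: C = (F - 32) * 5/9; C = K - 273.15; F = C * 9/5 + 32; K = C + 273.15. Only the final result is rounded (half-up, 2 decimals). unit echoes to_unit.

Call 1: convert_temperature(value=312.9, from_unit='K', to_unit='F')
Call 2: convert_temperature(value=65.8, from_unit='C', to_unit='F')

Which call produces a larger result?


Call 1:
  To C: 312.9 - 273.15 = 39.75
  To F: 39.75 * 9/5 + 32 = 103.55
  Round to 2 decimals: 103.55
  -> 103.55 F
Call 2:
  Input already in C: 65.8
  To F: 65.8 * 9/5 + 32 = 150.44
  Round to 2 decimals: 150.44
  -> 150.44 F
Call 2 (150.44 F)


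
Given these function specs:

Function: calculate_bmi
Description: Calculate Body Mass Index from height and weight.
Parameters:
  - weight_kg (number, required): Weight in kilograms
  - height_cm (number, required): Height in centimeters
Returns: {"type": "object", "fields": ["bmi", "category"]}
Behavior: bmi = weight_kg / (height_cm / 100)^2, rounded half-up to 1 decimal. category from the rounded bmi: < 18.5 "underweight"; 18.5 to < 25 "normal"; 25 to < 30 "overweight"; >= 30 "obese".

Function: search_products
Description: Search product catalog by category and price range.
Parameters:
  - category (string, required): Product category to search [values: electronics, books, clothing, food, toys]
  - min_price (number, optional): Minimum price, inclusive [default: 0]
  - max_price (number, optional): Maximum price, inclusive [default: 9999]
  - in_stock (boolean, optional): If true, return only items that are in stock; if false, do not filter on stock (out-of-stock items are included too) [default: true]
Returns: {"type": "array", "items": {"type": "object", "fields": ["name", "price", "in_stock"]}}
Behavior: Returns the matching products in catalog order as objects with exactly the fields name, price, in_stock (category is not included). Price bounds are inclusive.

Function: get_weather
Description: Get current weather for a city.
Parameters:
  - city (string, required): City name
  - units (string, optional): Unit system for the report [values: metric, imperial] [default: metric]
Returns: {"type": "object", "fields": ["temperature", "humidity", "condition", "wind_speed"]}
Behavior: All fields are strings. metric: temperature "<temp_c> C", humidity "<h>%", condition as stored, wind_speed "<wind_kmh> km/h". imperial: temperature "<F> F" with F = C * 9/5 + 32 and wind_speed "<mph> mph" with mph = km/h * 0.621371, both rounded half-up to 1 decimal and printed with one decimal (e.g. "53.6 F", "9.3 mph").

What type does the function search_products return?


The search_products spec declares Returns: {"type": "array", "items": {"type": "object", "fields": ["name", "price", "in_stock"]}}
Type:
array


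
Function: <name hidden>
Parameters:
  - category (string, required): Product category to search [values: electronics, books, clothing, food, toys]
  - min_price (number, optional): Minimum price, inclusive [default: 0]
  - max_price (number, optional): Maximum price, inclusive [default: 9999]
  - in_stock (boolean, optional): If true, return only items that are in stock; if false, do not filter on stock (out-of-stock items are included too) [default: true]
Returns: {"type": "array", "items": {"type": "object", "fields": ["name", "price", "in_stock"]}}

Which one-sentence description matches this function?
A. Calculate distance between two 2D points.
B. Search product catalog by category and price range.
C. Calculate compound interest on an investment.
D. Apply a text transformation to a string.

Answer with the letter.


Parameters category, min_price, max_price, in_stock and return "array" fit: Search product catalog by category and price range.
B


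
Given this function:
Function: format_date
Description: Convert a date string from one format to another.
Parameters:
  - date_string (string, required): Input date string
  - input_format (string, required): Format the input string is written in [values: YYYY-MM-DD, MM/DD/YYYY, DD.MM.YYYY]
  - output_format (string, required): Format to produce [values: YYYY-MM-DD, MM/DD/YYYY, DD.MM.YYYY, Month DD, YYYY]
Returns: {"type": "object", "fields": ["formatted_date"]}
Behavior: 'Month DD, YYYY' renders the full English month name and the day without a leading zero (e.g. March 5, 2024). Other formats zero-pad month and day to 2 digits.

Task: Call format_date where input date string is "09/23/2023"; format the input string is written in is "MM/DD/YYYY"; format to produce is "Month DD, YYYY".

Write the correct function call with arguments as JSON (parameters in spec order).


Mapping each described value to its parameter name:
  'Input date string' -> date_string = "09/23/2023"
  'Format the input string is written in' -> input_format = "MM/DD/YYYY"
  'Format to produce' -> output_format = "Month DD, YYYY"
format_date({"date_string": "09/23/2023", "input_format": "MM/DD/YYYY", "output_format": "Month DD, YYYY"})


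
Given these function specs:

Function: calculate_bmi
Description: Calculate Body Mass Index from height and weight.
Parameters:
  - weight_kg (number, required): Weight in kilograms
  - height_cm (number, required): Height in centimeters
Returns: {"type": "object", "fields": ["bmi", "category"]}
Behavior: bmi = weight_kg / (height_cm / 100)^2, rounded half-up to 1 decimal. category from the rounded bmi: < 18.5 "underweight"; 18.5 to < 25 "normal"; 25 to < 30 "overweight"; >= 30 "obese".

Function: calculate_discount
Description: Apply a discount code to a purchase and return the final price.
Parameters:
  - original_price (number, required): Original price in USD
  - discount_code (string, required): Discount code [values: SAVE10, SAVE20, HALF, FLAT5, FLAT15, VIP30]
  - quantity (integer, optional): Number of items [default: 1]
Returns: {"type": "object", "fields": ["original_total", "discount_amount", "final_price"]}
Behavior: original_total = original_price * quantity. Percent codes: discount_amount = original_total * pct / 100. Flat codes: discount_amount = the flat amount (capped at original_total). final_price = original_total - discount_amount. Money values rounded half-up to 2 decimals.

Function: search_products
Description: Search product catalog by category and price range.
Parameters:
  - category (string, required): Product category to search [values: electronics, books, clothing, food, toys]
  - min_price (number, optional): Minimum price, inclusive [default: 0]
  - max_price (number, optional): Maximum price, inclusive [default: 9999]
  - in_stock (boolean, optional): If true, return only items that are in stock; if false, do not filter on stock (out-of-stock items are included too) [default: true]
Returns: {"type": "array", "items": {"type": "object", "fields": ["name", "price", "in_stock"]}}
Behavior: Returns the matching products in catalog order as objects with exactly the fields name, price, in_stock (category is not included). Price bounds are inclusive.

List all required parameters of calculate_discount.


Parameters of calculate_discount and their required/optional flag:
  original_price: required
  discount_code: required
  quantity: optional
discount_code, original_price


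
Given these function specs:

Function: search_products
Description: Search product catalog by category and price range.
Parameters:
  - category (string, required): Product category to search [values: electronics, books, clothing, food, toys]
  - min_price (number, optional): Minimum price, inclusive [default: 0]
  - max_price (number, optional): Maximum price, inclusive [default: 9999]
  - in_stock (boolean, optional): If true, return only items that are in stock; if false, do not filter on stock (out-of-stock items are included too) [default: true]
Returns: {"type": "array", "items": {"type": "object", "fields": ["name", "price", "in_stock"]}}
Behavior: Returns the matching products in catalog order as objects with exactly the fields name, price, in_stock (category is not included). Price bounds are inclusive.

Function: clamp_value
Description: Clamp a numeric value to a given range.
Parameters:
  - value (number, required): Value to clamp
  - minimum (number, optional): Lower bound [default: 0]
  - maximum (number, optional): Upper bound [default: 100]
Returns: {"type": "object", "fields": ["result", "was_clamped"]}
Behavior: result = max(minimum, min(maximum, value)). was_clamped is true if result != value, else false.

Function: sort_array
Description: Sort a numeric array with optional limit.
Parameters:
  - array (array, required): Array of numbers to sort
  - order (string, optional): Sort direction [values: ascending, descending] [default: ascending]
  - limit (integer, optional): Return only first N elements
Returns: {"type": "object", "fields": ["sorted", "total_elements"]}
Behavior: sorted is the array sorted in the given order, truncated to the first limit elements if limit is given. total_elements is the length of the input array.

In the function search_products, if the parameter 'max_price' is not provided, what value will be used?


The search_products spec declares:
  - max_price (number, optional): Maximum price, inclusive [default: 9999]
Default:
9999


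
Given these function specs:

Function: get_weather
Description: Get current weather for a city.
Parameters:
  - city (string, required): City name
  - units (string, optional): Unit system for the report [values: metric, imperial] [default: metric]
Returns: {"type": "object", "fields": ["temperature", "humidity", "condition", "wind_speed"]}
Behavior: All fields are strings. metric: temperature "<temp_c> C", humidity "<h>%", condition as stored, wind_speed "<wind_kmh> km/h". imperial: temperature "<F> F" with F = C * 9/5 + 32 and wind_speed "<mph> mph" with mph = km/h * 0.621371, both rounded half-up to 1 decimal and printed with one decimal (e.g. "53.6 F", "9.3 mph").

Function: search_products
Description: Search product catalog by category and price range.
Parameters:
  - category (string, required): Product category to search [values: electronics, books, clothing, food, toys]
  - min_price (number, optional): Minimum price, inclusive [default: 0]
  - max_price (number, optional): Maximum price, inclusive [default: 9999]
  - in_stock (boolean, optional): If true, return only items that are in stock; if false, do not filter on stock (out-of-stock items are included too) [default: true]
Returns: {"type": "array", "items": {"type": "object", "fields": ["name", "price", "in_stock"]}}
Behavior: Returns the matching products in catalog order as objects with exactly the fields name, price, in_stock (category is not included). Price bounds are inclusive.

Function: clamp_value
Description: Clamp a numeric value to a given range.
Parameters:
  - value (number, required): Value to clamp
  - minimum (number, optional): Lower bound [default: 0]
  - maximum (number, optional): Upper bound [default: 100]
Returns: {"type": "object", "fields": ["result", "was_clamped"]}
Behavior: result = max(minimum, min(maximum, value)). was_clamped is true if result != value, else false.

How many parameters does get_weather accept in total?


Parameters of get_weather: city (required), units (optional)
Total:
2


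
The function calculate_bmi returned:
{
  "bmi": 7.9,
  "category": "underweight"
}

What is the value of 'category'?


underweight


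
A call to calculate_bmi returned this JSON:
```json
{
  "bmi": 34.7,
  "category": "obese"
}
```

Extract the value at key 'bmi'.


34.7


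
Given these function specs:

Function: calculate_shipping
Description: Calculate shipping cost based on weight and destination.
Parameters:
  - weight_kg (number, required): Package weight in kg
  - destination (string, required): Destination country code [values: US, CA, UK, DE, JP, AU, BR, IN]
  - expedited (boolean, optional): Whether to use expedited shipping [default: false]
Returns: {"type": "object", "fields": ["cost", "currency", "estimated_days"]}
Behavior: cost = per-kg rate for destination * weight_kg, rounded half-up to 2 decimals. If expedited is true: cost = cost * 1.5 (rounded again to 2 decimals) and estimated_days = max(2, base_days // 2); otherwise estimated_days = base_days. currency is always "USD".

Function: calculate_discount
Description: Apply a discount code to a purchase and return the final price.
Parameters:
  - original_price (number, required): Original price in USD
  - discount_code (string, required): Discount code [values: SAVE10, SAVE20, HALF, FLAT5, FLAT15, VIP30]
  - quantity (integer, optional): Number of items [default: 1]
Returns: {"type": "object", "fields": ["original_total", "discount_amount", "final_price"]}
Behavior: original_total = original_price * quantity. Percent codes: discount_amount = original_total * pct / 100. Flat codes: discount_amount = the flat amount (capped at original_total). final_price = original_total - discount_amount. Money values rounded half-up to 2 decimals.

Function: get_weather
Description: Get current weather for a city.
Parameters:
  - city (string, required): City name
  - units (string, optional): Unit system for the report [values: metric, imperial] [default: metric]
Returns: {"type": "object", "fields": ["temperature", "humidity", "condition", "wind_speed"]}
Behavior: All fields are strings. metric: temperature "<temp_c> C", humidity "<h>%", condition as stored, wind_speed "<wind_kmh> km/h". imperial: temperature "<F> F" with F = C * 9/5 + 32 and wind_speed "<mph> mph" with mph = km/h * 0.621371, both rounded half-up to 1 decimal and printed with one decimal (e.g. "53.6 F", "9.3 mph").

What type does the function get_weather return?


The get_weather spec declares Returns: {"type": "object", "fields": ["temperature", "humidity", "condition", "wind_speed"]}
Type:
object


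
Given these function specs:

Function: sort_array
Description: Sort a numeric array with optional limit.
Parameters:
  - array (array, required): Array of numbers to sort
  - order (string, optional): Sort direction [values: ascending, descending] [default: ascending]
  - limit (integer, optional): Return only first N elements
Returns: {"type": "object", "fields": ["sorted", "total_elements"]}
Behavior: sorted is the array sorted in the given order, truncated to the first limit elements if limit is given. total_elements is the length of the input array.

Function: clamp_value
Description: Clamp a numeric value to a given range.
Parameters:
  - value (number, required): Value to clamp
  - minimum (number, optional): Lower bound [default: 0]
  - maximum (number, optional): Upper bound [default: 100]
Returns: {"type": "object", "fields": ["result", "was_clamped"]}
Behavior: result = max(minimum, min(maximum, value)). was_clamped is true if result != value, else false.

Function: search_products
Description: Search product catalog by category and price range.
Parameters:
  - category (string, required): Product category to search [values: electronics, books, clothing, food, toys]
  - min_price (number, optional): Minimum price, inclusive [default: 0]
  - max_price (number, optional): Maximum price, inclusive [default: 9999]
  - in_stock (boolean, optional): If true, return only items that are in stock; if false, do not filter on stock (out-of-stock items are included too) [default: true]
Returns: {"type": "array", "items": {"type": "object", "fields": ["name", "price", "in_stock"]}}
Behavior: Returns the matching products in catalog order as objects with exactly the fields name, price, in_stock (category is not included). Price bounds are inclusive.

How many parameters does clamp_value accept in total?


Parameters of clamp_value: value (required), minimum (optional), maximum (optional)
Total:
3


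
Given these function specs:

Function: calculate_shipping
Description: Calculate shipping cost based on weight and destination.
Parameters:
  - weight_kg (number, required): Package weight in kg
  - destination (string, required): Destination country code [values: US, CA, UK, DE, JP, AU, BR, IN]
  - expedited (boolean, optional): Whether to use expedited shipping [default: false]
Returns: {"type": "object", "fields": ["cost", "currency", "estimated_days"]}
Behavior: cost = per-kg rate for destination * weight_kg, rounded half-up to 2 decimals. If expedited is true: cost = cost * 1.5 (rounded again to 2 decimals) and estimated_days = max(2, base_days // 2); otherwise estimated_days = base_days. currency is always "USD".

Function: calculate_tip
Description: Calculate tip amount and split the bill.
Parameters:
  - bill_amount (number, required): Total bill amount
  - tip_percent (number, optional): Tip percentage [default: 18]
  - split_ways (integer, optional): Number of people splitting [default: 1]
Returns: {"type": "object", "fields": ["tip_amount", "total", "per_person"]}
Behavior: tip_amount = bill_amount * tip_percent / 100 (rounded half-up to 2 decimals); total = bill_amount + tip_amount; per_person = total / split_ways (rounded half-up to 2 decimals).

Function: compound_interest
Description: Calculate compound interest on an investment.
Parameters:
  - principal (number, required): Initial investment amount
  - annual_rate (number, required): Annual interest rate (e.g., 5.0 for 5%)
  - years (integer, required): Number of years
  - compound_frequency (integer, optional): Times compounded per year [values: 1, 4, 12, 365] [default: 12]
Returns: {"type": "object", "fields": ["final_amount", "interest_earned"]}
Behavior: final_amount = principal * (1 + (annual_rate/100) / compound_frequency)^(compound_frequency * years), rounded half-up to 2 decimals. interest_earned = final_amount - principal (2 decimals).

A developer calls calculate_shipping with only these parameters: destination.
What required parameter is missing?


Required parameters: weight_kg, destination
Provided: destination
Missing: weight_kg
weight_kg


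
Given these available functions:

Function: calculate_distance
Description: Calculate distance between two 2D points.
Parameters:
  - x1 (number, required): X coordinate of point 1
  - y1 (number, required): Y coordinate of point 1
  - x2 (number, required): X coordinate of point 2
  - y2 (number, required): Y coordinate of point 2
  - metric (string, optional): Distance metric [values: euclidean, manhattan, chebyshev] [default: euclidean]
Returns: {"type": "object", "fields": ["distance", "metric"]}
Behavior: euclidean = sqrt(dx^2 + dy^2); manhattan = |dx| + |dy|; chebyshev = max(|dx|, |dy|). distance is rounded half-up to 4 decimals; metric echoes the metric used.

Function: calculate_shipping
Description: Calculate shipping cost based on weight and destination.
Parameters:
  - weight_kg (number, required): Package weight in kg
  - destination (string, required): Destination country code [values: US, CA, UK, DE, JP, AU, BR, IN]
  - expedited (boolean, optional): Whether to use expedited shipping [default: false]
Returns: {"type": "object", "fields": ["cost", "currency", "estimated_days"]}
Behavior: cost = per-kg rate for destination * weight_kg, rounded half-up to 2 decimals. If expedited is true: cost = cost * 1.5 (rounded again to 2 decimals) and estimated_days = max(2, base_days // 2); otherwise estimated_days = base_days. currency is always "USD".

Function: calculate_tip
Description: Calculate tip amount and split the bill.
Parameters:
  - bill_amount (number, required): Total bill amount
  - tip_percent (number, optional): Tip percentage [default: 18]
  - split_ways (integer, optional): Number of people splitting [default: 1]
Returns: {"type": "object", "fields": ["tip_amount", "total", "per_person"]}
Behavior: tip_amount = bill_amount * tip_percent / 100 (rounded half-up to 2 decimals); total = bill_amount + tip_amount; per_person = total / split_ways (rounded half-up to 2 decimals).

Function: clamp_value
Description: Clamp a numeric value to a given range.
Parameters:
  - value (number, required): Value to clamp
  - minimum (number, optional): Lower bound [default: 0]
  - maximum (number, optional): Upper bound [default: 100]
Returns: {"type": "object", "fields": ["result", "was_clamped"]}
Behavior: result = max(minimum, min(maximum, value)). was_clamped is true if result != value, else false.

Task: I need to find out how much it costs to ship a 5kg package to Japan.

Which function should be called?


The task needs a function whose description is: Calculate shipping cost based on weight and destination.
calculate_shipping


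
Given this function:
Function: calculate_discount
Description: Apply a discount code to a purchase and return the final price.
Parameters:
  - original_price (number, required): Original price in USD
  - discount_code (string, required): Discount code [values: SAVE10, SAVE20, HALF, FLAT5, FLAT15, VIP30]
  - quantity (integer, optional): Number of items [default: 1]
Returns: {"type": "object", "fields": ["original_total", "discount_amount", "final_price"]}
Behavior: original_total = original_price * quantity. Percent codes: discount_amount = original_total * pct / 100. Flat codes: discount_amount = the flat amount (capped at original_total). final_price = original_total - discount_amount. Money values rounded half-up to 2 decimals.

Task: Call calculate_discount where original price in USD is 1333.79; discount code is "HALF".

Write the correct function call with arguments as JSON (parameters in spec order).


Mapping each described value to its parameter name:
  'Original price in USD' -> original_price = 1333.79
  'Discount code' -> discount_code = "HALF"
calculate_discount({"original_price": 1333.79, "discount_code": "HALF"})


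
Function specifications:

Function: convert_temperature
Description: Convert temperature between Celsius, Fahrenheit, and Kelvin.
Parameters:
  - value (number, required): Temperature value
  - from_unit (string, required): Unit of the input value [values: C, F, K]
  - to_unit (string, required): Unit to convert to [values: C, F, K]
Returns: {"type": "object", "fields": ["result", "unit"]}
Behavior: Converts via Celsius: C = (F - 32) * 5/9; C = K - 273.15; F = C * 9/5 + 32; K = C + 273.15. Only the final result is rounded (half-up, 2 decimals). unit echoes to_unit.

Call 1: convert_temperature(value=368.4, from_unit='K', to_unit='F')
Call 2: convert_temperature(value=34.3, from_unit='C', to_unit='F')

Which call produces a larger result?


Call 1:
  To C: 368.4 - 273.15 = 95.25
  To F: 95.25 * 9/5 + 32 = 203.45
  Round to 2 decimals: 203.45
  -> 203.45 F
Call 2:
  Input already in C: 34.3
  To F: 34.3 * 9/5 + 32 = 93.74
  Round to 2 decimals: 93.74
  -> 93.74 F
Call 1 (203.45 F)


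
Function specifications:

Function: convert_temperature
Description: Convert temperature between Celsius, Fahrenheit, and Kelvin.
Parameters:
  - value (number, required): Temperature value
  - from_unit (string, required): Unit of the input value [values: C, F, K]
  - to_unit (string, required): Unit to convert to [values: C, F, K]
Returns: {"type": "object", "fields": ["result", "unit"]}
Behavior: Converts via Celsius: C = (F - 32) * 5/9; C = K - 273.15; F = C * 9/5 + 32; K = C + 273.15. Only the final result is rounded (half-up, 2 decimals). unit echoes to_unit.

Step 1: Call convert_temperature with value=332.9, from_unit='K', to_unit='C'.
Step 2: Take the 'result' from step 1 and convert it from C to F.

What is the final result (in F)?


Step 1: convert_temperature(value=332.9, from_unit=K, to_unit=C)
  To C: 332.9 - 273.15 = 59.75
  Target is C: 59.75
  Round to 2 decimals: 59.75
  -> result = 59.75 C
Step 2: convert_temperature(value=59.75, from_unit=C, to_unit=F)
  Input already in C: 59.75
  To F: 59.75 * 9/5 + 32 = 139.55
  Round to 2 decimals: 139.55
  -> result = 139.55 F
139.55 F


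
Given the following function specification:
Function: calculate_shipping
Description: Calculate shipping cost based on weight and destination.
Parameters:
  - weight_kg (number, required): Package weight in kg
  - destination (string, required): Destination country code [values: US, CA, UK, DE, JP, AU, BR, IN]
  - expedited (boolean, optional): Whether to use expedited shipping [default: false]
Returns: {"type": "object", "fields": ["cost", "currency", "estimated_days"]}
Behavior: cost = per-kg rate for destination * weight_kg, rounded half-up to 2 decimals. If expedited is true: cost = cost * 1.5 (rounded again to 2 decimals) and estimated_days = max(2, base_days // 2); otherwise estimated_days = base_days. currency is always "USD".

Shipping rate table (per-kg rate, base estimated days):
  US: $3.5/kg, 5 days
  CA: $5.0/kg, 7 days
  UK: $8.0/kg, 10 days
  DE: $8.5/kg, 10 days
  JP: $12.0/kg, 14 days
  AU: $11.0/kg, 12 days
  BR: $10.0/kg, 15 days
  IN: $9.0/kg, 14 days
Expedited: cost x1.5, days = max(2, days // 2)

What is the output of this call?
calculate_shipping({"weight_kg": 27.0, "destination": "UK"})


Defaults applied: expedited=false
Rate for UK: $8.0/kg, base 10 days
cost = 8.0 * 27.0 = 216 -> 216.00
expedited not set/false: estimated_days = 10
Output:
{"cost": 216.0, "currency": "USD", "estimated_days": 10}


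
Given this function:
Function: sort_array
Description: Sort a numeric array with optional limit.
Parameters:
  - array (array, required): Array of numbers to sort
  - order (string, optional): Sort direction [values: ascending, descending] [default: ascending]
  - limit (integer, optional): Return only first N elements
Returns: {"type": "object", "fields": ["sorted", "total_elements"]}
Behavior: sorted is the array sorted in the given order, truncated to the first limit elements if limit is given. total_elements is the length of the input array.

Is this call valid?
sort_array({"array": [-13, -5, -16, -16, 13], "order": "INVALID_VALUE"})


Checking parameter values...
Parameter 'order' has value 'INVALID_VALUE' not in allowed: ascending, descending
Invalid - 'order' must be one of ascending, descending


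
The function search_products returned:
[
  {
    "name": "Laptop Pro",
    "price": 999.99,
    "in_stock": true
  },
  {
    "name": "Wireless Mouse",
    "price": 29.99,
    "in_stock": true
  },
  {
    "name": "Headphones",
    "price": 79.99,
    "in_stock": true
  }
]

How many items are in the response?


Items: Laptop Pro, Wireless Mouse, Headphones
3


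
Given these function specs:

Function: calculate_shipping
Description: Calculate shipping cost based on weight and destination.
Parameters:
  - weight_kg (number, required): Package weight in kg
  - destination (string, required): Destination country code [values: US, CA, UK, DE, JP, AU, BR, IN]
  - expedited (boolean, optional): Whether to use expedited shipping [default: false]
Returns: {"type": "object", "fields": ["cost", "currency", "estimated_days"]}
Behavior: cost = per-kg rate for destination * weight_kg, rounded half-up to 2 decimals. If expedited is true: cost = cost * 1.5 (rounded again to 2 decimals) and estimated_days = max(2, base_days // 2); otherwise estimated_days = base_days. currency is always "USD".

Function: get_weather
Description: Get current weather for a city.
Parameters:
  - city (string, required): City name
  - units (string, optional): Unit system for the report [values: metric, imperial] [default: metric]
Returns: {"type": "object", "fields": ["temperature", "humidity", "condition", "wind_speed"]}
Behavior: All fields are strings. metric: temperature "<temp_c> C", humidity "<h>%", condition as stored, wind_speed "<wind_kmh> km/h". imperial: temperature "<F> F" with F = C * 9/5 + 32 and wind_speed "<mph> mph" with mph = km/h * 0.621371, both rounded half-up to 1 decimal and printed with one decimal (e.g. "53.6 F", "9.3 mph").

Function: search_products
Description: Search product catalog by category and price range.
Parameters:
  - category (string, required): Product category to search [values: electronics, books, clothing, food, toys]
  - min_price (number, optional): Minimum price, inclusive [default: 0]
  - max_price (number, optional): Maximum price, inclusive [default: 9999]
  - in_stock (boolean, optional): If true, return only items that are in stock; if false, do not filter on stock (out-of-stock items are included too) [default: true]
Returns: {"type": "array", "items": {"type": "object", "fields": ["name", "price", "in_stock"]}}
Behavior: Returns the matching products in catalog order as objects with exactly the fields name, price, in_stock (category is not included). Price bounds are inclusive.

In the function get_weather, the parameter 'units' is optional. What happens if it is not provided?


The get_weather spec declares:
  - units (string, optional): Unit system for the report [values: metric, imperial] [default: metric]
It defaults to metric


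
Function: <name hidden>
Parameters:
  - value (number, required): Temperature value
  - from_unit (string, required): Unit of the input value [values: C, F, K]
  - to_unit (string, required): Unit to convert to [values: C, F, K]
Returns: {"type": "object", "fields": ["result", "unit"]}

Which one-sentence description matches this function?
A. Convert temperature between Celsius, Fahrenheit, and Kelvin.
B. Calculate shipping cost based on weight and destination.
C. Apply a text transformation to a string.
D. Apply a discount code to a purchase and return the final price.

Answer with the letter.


Parameters value, from_unit, to_unit and return ["result", "unit"] fit: Convert temperature between Celsius, Fahrenheit, and Kelvin.
A


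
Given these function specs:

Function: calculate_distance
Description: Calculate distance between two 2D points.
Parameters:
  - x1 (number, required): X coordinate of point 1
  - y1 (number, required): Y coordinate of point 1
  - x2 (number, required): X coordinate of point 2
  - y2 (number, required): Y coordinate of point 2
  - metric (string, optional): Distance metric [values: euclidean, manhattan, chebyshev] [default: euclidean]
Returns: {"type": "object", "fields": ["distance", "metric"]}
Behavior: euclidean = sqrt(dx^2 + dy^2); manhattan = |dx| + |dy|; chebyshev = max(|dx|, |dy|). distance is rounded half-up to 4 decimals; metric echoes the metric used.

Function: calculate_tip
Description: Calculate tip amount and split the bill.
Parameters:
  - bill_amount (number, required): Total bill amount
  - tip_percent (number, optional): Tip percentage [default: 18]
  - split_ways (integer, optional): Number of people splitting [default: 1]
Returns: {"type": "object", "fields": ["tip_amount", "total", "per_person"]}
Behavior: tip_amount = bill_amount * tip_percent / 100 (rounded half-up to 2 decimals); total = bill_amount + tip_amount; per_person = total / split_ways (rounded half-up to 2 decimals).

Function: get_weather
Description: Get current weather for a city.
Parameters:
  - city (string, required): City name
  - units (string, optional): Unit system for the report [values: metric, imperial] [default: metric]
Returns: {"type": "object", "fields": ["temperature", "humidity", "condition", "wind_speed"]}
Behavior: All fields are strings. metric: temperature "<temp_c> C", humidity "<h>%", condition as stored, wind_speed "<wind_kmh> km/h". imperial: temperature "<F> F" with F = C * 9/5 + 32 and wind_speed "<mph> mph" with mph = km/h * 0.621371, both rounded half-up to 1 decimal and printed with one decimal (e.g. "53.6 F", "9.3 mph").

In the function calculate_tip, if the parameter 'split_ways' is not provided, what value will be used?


The calculate_tip spec declares:
  - split_ways (integer, optional): Number of people splitting [default: 1]
Default:
1


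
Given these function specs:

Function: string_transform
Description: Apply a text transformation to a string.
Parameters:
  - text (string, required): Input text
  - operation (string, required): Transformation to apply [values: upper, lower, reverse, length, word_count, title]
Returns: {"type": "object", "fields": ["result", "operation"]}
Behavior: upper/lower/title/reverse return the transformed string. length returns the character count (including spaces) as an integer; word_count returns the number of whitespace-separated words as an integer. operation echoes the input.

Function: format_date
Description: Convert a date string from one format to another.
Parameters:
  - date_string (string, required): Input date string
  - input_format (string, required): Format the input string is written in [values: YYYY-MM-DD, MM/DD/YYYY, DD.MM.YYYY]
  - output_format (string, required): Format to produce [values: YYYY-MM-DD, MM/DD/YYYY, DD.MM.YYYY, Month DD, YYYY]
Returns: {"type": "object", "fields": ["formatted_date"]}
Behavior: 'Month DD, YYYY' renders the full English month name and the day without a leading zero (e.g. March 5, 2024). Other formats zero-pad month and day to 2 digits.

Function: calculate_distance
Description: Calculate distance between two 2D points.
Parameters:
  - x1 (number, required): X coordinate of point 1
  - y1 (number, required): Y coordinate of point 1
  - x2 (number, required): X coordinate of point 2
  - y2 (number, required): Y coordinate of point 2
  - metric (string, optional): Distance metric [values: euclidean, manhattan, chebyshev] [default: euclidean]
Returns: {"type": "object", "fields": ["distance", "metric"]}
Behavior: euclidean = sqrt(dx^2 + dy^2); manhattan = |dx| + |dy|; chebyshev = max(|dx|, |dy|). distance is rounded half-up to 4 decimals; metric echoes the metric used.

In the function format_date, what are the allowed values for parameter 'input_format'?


The format_date spec declares:
  - input_format (string, required): Format the input string is written in [values: YYYY-MM-DD, MM/DD/YYYY, DD.MM.YYYY]
Allowed values:
YYYY-MM-DD, MM/DD/YYYY, DD.MM.YYYY


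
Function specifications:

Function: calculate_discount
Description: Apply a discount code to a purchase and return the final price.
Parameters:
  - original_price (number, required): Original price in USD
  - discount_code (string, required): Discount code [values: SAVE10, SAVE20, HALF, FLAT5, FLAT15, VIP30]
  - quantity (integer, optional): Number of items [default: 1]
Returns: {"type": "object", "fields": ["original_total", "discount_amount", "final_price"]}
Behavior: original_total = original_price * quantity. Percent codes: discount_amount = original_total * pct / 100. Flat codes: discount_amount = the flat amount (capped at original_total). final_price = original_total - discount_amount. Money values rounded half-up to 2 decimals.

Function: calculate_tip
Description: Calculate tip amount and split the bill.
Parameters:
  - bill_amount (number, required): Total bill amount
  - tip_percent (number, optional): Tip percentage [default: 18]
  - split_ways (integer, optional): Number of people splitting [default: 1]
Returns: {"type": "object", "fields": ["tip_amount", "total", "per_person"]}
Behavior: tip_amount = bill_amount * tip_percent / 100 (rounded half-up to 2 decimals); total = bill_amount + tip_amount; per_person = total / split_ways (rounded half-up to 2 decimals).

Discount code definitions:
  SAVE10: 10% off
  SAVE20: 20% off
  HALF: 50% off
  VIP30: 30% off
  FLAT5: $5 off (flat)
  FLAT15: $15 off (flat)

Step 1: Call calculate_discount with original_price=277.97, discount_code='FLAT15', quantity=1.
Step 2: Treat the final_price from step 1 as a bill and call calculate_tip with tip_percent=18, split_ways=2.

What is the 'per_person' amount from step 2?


Step 1: calculate_discount(original_price=277.97, discount_code=FLAT15, quantity=1)
  original_total = 277.97 * 1 = 277.97
  FLAT15 = $15 flat: discount_amount = min(15.00, 277.97) = 15.00
  final_price = 277.97 - 15.00 = 262.97
  -> final_price = 262.97
Step 2: calculate_tip(bill_amount=262.97, tip_percent=18, split_ways=2)
  tip_amount = 262.97 * 18/100 = 47.3346 -> 47.33
  total = 262.97 + 47.33 = 310.30
  per_person = 310.30 / 2 = 155.15 -> 155.15
  -> per_person = 155.15
$155.15
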